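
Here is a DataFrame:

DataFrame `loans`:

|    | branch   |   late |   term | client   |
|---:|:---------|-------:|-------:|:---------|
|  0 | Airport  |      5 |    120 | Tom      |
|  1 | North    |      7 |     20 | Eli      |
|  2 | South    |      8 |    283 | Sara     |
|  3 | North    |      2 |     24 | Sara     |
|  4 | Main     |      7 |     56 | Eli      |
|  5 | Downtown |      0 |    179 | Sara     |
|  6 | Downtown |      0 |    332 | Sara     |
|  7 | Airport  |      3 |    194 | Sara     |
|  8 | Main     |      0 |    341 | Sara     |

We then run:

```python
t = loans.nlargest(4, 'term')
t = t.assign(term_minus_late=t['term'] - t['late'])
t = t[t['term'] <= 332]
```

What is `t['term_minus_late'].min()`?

191

take 4 rows with largest term:
     branch  late  term client
8      Main     0   341   Sara
6  Downtown     0   332   Sara
2     South     8   283   Sara
7   Airport     3   194   Sara
add column term_minus_late = t['term'] - t['late']:
     branch  late  term client  term_minus_late
8      Main     0   341   Sara              341
6  Downtown     0   332   Sara              332
2     South     8   283   Sara              275
7   Airport     3   194   Sara              191
filter rows where term <= 332:
     branch  late  term client  term_minus_late
6  Downtown     0   332   Sara              332
2     South     8   283   Sara              275
7   Airport     3   194   Sara              191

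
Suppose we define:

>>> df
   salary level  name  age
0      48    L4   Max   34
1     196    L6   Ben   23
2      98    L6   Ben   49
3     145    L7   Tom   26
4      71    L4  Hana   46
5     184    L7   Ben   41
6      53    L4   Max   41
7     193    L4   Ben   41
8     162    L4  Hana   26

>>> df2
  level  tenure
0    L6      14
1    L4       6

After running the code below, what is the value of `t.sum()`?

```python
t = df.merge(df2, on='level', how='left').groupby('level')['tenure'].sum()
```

58.0

merge on 'level' (how='left') → 9 rows:
   salary level  name  age  tenure
0      48    L4   Max   34     6.0
1     196    L6   Ben   23    14.0
2      98    L6   Ben   49    14.0
3     145    L7   Tom   26     NaN
4      71    L4  Hana   46     6.0
5     184    L7   Ben   41     NaN
6      53    L4   Max   41     6.0
7     193    L4   Ben   41     6.0
8     162    L4  Hana   26     6.0
group by level, sum of tenure:
level
L4    30.0
L6    28.0
L7     0.0
Name: tenure, dtype: float64
Reading off the sum of the resulting series, we get 58.0.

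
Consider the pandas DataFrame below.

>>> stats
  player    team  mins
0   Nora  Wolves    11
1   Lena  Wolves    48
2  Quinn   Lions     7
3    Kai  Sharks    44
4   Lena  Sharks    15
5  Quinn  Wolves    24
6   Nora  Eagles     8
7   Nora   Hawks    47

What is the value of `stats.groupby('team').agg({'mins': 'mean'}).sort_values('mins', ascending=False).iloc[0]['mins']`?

47.0

group by team, mean of mins:
             mins
team             
Eagles   8.000000
Hawks   47.000000
Lions    7.000000
Sharks  29.500000
Wolves  27.666667
sort by mins descending:
             mins
team             
Hawks   47.000000
Sharks  29.500000
Wolves  27.666667
Eagles   8.000000
Lions    7.000000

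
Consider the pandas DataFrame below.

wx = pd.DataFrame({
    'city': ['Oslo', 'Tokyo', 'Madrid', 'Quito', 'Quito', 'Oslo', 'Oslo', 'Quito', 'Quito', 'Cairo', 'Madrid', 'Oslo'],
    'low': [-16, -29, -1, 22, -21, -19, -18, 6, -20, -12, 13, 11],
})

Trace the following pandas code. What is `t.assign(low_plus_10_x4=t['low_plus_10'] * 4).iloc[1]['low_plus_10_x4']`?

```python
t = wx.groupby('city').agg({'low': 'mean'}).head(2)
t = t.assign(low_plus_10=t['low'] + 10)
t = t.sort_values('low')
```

64.0

group by city, mean of low:
          low
city         
Cairo  -12.00
Madrid   6.00
Oslo   -10.50
Quito   -3.25
Tokyo  -29.00
take first 2 rows:
         low
city        
Cairo  -12.0
Madrid   6.0
add column low_plus_10 = t['low'] + 10:
         low  low_plus_10
city                     
Cairo  -12.0         -2.0
Madrid   6.0         16.0
sort by low:
         low  low_plus_10
city                     
Cairo  -12.0         -2.0
Madrid   6.0         16.0
add column low_plus_10_x4 = t['low_plus_10'] * 4:
         low  low_plus_10  low_plus_10_x4
city                                     
Cairo  -12.0         -2.0            -8.0
Madrid   6.0         16.0            64.0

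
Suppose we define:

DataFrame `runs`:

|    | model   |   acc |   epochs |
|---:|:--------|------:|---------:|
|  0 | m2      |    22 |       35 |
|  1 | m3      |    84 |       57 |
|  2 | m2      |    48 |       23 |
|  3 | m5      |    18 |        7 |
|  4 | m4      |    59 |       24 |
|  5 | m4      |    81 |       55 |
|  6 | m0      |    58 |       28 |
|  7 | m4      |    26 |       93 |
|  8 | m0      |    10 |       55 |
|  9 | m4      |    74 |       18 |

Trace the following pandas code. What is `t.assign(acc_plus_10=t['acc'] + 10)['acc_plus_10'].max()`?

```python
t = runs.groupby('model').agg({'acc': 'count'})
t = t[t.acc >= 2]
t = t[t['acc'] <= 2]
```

group by model, count of acc:
       acc
model     
m0       2
m2       2
m3       1
m4       4
m5       1
filter rows where acc >= 2:
       acc
model     
m0       2
m2       2
m4       4
filter rows where acc <= 2:
       acc
model     
m0       2
m2       2
add column acc_plus_10 = t['acc'] + 10:
       acc  acc_plus_10
model                  
m0       2           12
m2       2           12
max of column 'acc_plus_10' → 12

12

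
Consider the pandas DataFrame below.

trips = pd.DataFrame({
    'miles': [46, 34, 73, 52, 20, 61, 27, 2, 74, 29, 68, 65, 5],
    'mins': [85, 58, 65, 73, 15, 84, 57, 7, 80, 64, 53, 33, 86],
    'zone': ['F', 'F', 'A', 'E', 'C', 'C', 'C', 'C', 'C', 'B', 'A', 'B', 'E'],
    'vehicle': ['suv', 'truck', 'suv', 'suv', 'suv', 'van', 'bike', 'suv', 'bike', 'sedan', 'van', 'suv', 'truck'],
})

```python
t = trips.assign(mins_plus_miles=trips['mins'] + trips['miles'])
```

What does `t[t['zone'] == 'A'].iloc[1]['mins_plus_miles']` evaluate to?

121

add column mins_plus_miles = trips['mins'] + trips['miles']:
    miles  mins zone vehicle  mins_plus_miles
0      46    85    F     suv              131
1      34    58    F   truck               92
2      73    65    A     suv              138
3      52    73    E     suv              125
4      20    15    C     suv               35
5      61    84    C     van              145
6      27    57    C    bike               84
7       2     7    C     suv                9
8      74    80    C    bike              154
9      29    64    B   sedan               93
10     68    53    A     van              121
11     65    33    B     suv               98
12      5    86    E   truck               91
filter rows where zone == 'A':
    miles  mins zone vehicle  mins_plus_miles
2      73    65    A     suv              138
10     68    53    A     van              121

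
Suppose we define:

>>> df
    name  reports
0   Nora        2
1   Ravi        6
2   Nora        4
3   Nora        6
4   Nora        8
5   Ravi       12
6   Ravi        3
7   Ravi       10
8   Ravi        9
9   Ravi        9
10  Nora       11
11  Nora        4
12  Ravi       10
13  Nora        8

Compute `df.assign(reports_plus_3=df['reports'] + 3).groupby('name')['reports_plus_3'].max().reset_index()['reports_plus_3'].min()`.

add column reports_plus_3 = df['reports'] + 3:
    name  reports  reports_plus_3
0   Nora        2               5
1   Ravi        6               9
2   Nora        4               7
3   Nora        6               9
4   Nora        8              11
5   Ravi       12              15
6   Ravi        3               6
7   Ravi       10              13
8   Ravi        9              12
9   Ravi        9              12
10  Nora       11              14
11  Nora        4               7
12  Ravi       10              13
13  Nora        8              11
group by name, max of reports_plus_3:
name
Nora    14
Ravi    15
Name: reports_plus_3, dtype: int64
reset_index():
   name  reports_plus_3
0  Nora              14
1  Ravi              15
Reading off the min of column 'reports_plus_3', we get 14.

14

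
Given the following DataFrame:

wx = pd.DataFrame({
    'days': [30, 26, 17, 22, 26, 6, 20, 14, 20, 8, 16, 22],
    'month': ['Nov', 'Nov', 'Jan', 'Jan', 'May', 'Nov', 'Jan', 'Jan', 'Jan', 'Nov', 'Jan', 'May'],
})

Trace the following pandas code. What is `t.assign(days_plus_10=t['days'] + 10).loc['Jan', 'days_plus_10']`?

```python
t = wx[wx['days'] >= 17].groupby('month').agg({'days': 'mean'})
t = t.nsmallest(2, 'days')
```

filter rows where days >= 17:
    days month
0     30   Nov
1     26   Nov
2     17   Jan
3     22   Jan
4     26   May
6     20   Jan
8     20   Jan
11    22   May
group by month, mean of days:
        days
month       
Jan    19.75
May    24.00
Nov    28.00
take 2 rows with smallest days:
        days
month       
Jan    19.75
May    24.00
add column days_plus_10 = t['days'] + 10:
        days  days_plus_10
month                     
Jan    19.75         29.75
May    24.00         34.00
Finally, value at row 'Jan', column 'days_plus_10' = 29.75.

29.75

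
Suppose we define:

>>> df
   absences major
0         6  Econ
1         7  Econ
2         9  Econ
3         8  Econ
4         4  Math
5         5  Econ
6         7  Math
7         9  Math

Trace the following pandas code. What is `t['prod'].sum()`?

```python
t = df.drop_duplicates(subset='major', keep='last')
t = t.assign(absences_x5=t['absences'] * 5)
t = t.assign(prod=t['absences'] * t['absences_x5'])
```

530

drop duplicate major (keep=last):
   absences major
5         5  Econ
7         9  Math
add column absences_x5 = t['absences'] * 5:
   absences major  absences_x5
5         5  Econ           25
7         9  Math           45
add column prod = t['absences'] * t['absences_x5']:
   absences major  absences_x5  prod
5         5  Econ           25   125
7         9  Math           45   405
sum of column 'prod' → 530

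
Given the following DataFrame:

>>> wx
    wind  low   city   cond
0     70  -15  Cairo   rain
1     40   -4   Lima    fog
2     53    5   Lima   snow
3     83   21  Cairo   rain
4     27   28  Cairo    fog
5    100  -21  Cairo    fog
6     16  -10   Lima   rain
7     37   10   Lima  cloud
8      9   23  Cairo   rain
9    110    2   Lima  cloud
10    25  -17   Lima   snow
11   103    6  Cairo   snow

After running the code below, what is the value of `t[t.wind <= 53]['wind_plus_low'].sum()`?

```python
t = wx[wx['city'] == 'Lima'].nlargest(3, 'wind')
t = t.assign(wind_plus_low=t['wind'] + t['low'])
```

94

filter rows where city == 'Lima':
    wind  low  city   cond
1     40   -4  Lima    fog
2     53    5  Lima   snow
6     16  -10  Lima   rain
7     37   10  Lima  cloud
9    110    2  Lima  cloud
10    25  -17  Lima   snow
take 3 rows with largest wind:
   wind  low  city   cond
9   110    2  Lima  cloud
2    53    5  Lima   snow
1    40   -4  Lima    fog
add column wind_plus_low = t['wind'] + t['low']:
   wind  low  city   cond  wind_plus_low
9   110    2  Lima  cloud            112
2    53    5  Lima   snow             58
1    40   -4  Lima    fog             36
filter rows where wind <= 53:
   wind  low  city  cond  wind_plus_low
2    53    5  Lima  snow             58
1    40   -4  Lima   fog             36
Hence 94.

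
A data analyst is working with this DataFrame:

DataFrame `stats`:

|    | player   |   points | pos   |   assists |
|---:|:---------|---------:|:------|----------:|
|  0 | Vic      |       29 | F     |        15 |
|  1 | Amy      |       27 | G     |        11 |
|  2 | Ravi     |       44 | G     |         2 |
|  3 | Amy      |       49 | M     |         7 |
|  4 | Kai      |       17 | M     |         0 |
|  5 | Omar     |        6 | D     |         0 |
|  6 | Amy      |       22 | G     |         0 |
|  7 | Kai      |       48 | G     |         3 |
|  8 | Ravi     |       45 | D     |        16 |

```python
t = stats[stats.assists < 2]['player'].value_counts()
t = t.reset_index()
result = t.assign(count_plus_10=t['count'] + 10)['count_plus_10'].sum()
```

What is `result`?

33

filter rows where assists < 2:
  player  points pos  assists
4    Kai      17   M        0
5   Omar       6   D        0
6    Amy      22   G        0
value_counts of player:
player
Kai     1
Omar    1
Amy     1
Name: count, dtype: int64
reset_index():
  player  count
0    Kai      1
1   Omar      1
2    Amy      1
add column count_plus_10 = t['count'] + 10:
  player  count  count_plus_10
0    Kai      1             11
1   Omar      1             11
2    Amy      1             11
So sum() = 33.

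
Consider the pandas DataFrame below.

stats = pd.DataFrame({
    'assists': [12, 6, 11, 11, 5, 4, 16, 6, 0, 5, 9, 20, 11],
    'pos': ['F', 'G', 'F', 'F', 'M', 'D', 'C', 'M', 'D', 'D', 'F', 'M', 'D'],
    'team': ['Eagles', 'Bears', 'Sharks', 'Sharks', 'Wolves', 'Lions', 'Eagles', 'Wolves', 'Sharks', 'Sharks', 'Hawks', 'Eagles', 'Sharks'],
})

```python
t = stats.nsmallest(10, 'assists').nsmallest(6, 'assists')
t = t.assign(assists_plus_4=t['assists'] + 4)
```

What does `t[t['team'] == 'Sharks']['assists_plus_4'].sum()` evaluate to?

13

take 10 rows with smallest assists:
    assists pos    team
8         0   D  Sharks
5         4   D   Lions
4         5   M  Wolves
9         5   D  Sharks
1         6   G   Bears
7         6   M  Wolves
10        9   F   Hawks
2        11   F  Sharks
3        11   F  Sharks
12       11   D  Sharks
take 6 rows with smallest assists:
   assists pos    team
8        0   D  Sharks
5        4   D   Lions
4        5   M  Wolves
9        5   D  Sharks
1        6   G   Bears
7        6   M  Wolves
add column assists_plus_4 = t['assists'] + 4:
   assists pos    team  assists_plus_4
8        0   D  Sharks               4
5        4   D   Lions               8
4        5   M  Wolves               9
9        5   D  Sharks               9
1        6   G   Bears              10
7        6   M  Wolves              10
filter rows where team == 'Sharks':
   assists pos    team  assists_plus_4
8        0   D  Sharks               4
9        5   D  Sharks               9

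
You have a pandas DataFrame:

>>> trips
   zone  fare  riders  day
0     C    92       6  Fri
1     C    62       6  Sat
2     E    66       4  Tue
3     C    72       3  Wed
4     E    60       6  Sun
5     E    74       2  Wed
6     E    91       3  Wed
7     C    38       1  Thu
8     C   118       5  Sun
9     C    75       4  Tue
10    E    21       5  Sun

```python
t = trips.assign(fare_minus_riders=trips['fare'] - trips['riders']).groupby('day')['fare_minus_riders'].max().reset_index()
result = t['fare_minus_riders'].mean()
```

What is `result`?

add column fare_minus_riders = trips['fare'] - trips['riders']:
   zone  fare  riders  day  fare_minus_riders
0     C    92       6  Fri                 86
1     C    62       6  Sat                 56
2     E    66       4  Tue                 62
3     C    72       3  Wed                 69
4     E    60       6  Sun                 54
5     E    74       2  Wed                 72
6     E    91       3  Wed                 88
7     C    38       1  Thu                 37
8     C   118       5  Sun                113
9     C    75       4  Tue                 71
10    E    21       5  Sun                 16
group by day, max of fare_minus_riders:
day
Fri     86
Sat     56
Sun    113
Thu     37
Tue     71
Wed     88
Name: fare_minus_riders, dtype: int64
reset_index():
   day  fare_minus_riders
0  Fri                 86
1  Sat                 56
2  Sun                113
3  Thu                 37
4  Tue                 71
5  Wed                 88

75.1666666667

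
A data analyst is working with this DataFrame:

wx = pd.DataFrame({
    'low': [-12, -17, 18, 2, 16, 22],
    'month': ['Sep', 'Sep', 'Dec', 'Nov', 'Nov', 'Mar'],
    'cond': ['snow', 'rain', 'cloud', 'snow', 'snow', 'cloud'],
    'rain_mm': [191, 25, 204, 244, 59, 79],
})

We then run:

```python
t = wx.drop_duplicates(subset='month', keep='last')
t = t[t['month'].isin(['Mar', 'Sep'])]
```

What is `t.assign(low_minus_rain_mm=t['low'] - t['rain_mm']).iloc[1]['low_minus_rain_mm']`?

drop duplicate month (keep=last):
   low month   cond  rain_mm
1  -17   Sep   rain       25
2   18   Dec  cloud      204
4   16   Nov   snow       59
5   22   Mar  cloud       79
filter rows where month in ['Mar', 'Sep']:
   low month   cond  rain_mm
1  -17   Sep   rain       25
5   22   Mar  cloud       79
add column low_minus_rain_mm = t['low'] - t['rain_mm']:
   low month   cond  rain_mm  low_minus_rain_mm
1  -17   Sep   rain       25                -42
5   22   Mar  cloud       79                -57

-57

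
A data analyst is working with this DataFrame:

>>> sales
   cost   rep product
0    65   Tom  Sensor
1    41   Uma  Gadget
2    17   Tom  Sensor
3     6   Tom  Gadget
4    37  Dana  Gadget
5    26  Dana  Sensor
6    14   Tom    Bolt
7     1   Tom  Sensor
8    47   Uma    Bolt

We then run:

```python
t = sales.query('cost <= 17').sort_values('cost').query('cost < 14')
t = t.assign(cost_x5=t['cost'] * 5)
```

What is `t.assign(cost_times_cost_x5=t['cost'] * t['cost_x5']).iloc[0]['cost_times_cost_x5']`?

filter rows where cost <= 17:
   cost  rep product
2    17  Tom  Sensor
3     6  Tom  Gadget
6    14  Tom    Bolt
7     1  Tom  Sensor
sort by cost:
   cost  rep product
7     1  Tom  Sensor
3     6  Tom  Gadget
6    14  Tom    Bolt
2    17  Tom  Sensor
filter rows where cost < 14:
   cost  rep product
7     1  Tom  Sensor
3     6  Tom  Gadget
add column cost_x5 = t['cost'] * 5:
   cost  rep product  cost_x5
7     1  Tom  Sensor        5
3     6  Tom  Gadget       30
add column cost_times_cost_x5 = t['cost'] * t['cost_x5']:
   cost  rep product  cost_x5  cost_times_cost_x5
7     1  Tom  Sensor        5                   5
3     6  Tom  Gadget       30                 180
The value at position 0, column 'cost_times_cost_x5' is 5.

5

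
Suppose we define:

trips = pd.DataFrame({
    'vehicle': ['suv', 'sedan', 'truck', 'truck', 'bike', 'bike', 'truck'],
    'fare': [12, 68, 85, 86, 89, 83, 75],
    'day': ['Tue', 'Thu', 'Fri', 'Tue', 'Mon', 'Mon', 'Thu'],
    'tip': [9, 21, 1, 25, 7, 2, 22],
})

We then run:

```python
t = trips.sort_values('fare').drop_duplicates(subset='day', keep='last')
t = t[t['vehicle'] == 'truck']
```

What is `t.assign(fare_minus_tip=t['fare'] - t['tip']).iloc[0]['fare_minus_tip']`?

53

sort by fare:
  vehicle  fare  day  tip
0     suv    12  Tue    9
1   sedan    68  Thu   21
6   truck    75  Thu   22
5    bike    83  Mon    2
2   truck    85  Fri    1
3   truck    86  Tue   25
4    bike    89  Mon    7
drop duplicate day (keep=last):
  vehicle  fare  day  tip
6   truck    75  Thu   22
2   truck    85  Fri    1
3   truck    86  Tue   25
4    bike    89  Mon    7
filter rows where vehicle == 'truck':
  vehicle  fare  day  tip
6   truck    75  Thu   22
2   truck    85  Fri    1
3   truck    86  Tue   25
add column fare_minus_tip = t['fare'] - t['tip']:
  vehicle  fare  day  tip  fare_minus_tip
6   truck    75  Thu   22              53
2   truck    85  Fri    1              84
3   truck    86  Tue   25              61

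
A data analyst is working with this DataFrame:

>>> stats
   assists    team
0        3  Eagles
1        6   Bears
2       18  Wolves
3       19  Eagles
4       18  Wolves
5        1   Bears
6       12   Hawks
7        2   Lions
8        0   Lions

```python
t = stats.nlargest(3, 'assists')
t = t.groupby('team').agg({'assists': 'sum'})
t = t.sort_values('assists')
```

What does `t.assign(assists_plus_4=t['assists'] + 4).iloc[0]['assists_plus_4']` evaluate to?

take 3 rows with largest assists:
   assists    team
3       19  Eagles
2       18  Wolves
4       18  Wolves
group by team, sum of assists:
        assists
team           
Eagles       19
Wolves       36
sort by assists:
        assists
team           
Eagles       19
Wolves       36
add column assists_plus_4 = t['assists'] + 4:
        assists  assists_plus_4
team                           
Eagles       19              23
Wolves       36              40

23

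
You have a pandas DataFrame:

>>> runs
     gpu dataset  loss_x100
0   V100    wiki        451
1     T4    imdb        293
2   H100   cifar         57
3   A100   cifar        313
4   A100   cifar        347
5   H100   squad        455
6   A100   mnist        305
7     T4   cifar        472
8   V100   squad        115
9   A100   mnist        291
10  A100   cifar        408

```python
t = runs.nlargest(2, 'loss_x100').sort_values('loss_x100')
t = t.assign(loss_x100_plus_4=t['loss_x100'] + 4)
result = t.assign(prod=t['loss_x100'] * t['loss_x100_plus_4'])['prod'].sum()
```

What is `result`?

433517

take 2 rows with largest loss_x100:
    gpu dataset  loss_x100
7    T4   cifar        472
5  H100   squad        455
sort by loss_x100:
    gpu dataset  loss_x100
5  H100   squad        455
7    T4   cifar        472
add column loss_x100_plus_4 = t['loss_x100'] + 4:
    gpu dataset  loss_x100  loss_x100_plus_4
5  H100   squad        455               459
7    T4   cifar        472               476
add column prod = t['loss_x100'] * t['loss_x100_plus_4']:
    gpu dataset  loss_x100  loss_x100_plus_4    prod
5  H100   squad        455               459  208845
7    T4   cifar        472               476  224672
Taking the sum of column 'prod' gives 433517.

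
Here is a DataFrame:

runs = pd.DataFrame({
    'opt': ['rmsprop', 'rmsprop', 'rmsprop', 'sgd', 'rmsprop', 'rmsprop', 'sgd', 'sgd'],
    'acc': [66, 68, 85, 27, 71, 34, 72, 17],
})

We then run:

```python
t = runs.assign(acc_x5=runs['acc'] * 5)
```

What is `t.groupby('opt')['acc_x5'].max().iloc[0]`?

add column acc_x5 = runs['acc'] * 5:
       opt  acc  acc_x5
0  rmsprop   66     330
1  rmsprop   68     340
2  rmsprop   85     425
3      sgd   27     135
4  rmsprop   71     355
5  rmsprop   34     170
6      sgd   72     360
7      sgd   17      85
group by opt, max of acc_x5:
opt
rmsprop    425
sgd        360
Name: acc_x5, dtype: int64
Hence 425.

425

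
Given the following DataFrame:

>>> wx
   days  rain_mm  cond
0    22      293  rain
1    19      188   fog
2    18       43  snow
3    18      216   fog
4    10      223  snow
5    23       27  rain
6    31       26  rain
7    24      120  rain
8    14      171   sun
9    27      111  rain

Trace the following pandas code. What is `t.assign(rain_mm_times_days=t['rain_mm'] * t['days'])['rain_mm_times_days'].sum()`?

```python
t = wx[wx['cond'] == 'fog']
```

7460

filter rows where cond == 'fog':
   days  rain_mm cond
1    19      188  fog
3    18      216  fog
add column rain_mm_times_days = t['rain_mm'] * t['days']:
   days  rain_mm cond  rain_mm_times_days
1    19      188  fog                3572
3    18      216  fog                3888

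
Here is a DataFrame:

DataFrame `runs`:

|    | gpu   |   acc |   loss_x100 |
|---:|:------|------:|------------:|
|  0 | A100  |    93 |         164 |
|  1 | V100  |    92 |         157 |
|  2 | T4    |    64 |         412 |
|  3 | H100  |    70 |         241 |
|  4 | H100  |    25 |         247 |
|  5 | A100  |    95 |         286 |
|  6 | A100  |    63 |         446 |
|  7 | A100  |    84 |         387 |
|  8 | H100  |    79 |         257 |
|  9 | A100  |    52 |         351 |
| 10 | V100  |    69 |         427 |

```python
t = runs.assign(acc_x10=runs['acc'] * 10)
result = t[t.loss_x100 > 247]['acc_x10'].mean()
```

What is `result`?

add column acc_x10 = runs['acc'] * 10:
     gpu  acc  loss_x100  acc_x10
0   A100   93        164      930
1   V100   92        157      920
2     T4   64        412      640
3   H100   70        241      700
4   H100   25        247      250
5   A100   95        286      950
6   A100   63        446      630
7   A100   84        387      840
8   H100   79        257      790
9   A100   52        351      520
10  V100   69        427      690
filter rows where loss_x100 > 247:
     gpu  acc  loss_x100  acc_x10
2     T4   64        412      640
5   A100   95        286      950
6   A100   63        446      630
7   A100   84        387      840
8   H100   79        257      790
9   A100   52        351      520
10  V100   69        427      690
Taking the mean of column 'acc_x10' gives 722.857142857.

722.857142857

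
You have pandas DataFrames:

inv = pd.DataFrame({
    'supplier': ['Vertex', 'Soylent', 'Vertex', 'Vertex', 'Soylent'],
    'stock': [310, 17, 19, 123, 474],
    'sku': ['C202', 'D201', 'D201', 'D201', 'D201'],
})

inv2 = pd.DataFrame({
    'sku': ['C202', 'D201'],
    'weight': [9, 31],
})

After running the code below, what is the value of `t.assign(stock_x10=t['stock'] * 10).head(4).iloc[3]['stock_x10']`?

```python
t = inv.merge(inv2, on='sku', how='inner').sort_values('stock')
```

merge on 'sku' (how='inner') → 5 rows:
  supplier  stock   sku  weight
0   Vertex    310  C202       9
1  Soylent     17  D201      31
2   Vertex     19  D201      31
3   Vertex    123  D201      31
4  Soylent    474  D201      31
sort by stock:
  supplier  stock   sku  weight
1  Soylent     17  D201      31
2   Vertex     19  D201      31
3   Vertex    123  D201      31
0   Vertex    310  C202       9
4  Soylent    474  D201      31
add column stock_x10 = t['stock'] * 10:
  supplier  stock   sku  weight  stock_x10
1  Soylent     17  D201      31        170
2   Vertex     19  D201      31        190
3   Vertex    123  D201      31       1230
0   Vertex    310  C202       9       3100
4  Soylent    474  D201      31       4740
take first 4 rows:
  supplier  stock   sku  weight  stock_x10
1  Soylent     17  D201      31        170
2   Vertex     19  D201      31        190
3   Vertex    123  D201      31       1230
0   Vertex    310  C202       9       3100
Taking the value at position 3, column 'stock_x10' gives 3100.

3100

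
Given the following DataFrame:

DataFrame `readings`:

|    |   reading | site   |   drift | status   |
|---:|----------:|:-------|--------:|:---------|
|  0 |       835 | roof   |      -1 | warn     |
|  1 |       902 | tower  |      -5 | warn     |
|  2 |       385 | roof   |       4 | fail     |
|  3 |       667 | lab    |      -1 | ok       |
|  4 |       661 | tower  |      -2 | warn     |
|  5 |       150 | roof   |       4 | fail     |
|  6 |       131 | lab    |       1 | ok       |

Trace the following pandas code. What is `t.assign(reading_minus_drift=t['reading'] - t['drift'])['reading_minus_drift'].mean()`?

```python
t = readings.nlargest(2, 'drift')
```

take 2 rows with largest drift:
   reading  site  drift status
2      385  roof      4   fail
5      150  roof      4   fail
add column reading_minus_drift = t['reading'] - t['drift']:
   reading  site  drift status  reading_minus_drift
2      385  roof      4   fail                  381
5      150  roof      4   fail                  146

263.5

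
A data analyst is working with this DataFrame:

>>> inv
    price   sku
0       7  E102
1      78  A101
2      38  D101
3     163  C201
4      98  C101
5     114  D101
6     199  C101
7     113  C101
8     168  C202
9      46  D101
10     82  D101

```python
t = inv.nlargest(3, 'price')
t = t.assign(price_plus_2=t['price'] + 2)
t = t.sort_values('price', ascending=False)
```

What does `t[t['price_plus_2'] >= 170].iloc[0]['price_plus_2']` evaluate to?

201

take 3 rows with largest price:
   price   sku
6    199  C101
8    168  C202
3    163  C201
add column price_plus_2 = t['price'] + 2:
   price   sku  price_plus_2
6    199  C101           201
8    168  C202           170
3    163  C201           165
sort by price descending:
   price   sku  price_plus_2
6    199  C101           201
8    168  C202           170
3    163  C201           165
filter rows where price_plus_2 >= 170:
   price   sku  price_plus_2
6    199  C101           201
8    168  C202           170
Then the value at position 0, column 'price_plus_2': 201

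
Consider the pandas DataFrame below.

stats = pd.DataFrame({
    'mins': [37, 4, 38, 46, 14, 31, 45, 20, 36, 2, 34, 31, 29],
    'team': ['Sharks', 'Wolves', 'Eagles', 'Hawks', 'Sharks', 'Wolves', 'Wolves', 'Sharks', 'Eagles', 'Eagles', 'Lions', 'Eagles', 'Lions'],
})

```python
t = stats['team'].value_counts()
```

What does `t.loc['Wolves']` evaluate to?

value_counts of team:
team
Eagles    4
Sharks    3
Wolves    3
Lions     2
Hawks     1
Name: count, dtype: int64
Then the value at index 'Wolves': 3

3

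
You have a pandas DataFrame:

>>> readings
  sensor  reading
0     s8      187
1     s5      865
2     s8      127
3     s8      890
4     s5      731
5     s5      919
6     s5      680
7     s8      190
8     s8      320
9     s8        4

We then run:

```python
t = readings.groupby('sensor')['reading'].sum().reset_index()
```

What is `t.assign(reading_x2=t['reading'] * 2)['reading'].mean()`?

group by sensor, sum of reading:
sensor
s5    3195
s8    1718
Name: reading, dtype: int64
reset_index():
  sensor  reading
0     s5     3195
1     s8     1718
add column reading_x2 = t['reading'] * 2:
  sensor  reading  reading_x2
0     s5     3195        6390
1     s8     1718        3436
Then the mean of column 'reading': 2456.5

2456.5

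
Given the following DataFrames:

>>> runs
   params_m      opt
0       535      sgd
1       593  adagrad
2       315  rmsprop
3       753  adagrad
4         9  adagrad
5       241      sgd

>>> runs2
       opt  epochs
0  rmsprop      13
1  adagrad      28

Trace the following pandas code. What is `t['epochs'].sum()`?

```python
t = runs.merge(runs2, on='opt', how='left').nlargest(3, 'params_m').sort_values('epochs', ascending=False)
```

merge on 'opt' (how='left') → 6 rows:
   params_m      opt  epochs
0       535      sgd     NaN
1       593  adagrad    28.0
2       315  rmsprop    13.0
3       753  adagrad    28.0
4         9  adagrad    28.0
5       241      sgd     NaN
take 3 rows with largest params_m:
   params_m      opt  epochs
3       753  adagrad    28.0
1       593  adagrad    28.0
0       535      sgd     NaN
sort by epochs descending:
   params_m      opt  epochs
3       753  adagrad    28.0
1       593  adagrad    28.0
0       535      sgd     NaN
Reading off the sum of column 'epochs', we get 56.0.

56.0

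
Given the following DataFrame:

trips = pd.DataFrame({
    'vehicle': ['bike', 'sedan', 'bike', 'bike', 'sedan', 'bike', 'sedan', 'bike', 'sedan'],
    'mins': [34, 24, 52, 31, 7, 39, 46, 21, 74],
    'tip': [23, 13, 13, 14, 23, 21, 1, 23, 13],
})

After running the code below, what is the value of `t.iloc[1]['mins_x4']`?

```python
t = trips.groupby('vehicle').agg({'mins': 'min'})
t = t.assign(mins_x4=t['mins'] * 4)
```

group by vehicle, min of mins:
         mins
vehicle      
bike       21
sedan       7
add column mins_x4 = t['mins'] * 4:
         mins  mins_x4
vehicle               
bike       21       84
sedan       7       28
value at position 1, column 'mins_x4' → 28

28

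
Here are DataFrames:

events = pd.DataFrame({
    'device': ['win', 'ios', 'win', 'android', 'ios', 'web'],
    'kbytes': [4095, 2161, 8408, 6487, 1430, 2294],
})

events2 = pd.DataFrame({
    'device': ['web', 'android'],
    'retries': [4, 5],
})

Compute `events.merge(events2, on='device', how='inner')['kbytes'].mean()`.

4390.5

merge on 'device' (how='inner') → 2 rows:
    device  kbytes  retries
0  android    6487        5
1      web    2294        4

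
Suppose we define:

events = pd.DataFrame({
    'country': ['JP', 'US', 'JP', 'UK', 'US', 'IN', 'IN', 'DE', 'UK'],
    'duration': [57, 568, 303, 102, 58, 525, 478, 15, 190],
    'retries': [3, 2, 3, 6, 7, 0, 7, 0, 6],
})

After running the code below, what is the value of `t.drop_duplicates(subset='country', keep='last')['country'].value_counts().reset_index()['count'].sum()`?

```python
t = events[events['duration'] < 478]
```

4

filter rows where duration < 478:
  country  duration  retries
0      JP        57        3
2      JP       303        3
3      UK       102        6
4      US        58        7
7      DE        15        0
8      UK       190        6
drop duplicate country (keep=last):
  country  duration  retries
2      JP       303        3
4      US        58        7
7      DE        15        0
8      UK       190        6
value_counts of country:
country
JP    1
US    1
DE    1
UK    1
Name: count, dtype: int64
reset_index():
  country  count
0      JP      1
1      US      1
2      DE      1
3      UK      1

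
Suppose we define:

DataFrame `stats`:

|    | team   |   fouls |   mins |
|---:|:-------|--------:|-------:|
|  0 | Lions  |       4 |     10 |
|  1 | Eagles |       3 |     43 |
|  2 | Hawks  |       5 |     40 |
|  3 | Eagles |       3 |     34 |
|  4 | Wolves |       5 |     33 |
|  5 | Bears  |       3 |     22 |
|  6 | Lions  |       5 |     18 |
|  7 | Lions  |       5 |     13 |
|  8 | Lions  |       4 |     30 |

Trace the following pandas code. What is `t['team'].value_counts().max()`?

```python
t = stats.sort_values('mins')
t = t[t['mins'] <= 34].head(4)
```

sort by mins:
     team  fouls  mins
0   Lions      4    10
7   Lions      5    13
6   Lions      5    18
5   Bears      3    22
8   Lions      4    30
4  Wolves      5    33
3  Eagles      3    34
2   Hawks      5    40
1  Eagles      3    43
filter rows where mins <= 34:
     team  fouls  mins
0   Lions      4    10
7   Lions      5    13
6   Lions      5    18
5   Bears      3    22
8   Lions      4    30
4  Wolves      5    33
3  Eagles      3    34
take first 4 rows:
    team  fouls  mins
0  Lions      4    10
7  Lions      5    13
6  Lions      5    18
5  Bears      3    22
value_counts of team:
team
Lions    3
Bears    1
Name: count, dtype: int64
So max() = 3.

3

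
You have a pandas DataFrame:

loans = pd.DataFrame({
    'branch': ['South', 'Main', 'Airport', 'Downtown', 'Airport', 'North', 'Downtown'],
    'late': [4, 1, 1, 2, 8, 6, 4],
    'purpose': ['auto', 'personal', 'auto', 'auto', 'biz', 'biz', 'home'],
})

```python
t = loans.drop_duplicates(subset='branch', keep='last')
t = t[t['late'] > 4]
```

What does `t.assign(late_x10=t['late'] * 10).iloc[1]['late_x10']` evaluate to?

60

drop duplicate branch (keep=last):
     branch  late   purpose
0     South     4      auto
1      Main     1  personal
4   Airport     8       biz
5     North     6       biz
6  Downtown     4      home
filter rows where late > 4:
    branch  late purpose
4  Airport     8     biz
5    North     6     biz
add column late_x10 = t['late'] * 10:
    branch  late purpose  late_x10
4  Airport     8     biz        80
5    North     6     biz        60
The value at position 1, column 'late_x10' is 60.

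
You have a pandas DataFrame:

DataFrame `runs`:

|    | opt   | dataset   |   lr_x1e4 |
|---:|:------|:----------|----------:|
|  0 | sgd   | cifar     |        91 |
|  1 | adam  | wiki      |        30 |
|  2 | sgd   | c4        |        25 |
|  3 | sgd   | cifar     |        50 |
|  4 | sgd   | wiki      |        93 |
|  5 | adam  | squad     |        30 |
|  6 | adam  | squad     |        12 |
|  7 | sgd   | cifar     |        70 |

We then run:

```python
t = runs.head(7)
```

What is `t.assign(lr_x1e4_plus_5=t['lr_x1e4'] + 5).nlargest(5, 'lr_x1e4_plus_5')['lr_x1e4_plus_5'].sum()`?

take first 7 rows:
    opt dataset  lr_x1e4
0   sgd   cifar       91
1  adam    wiki       30
2   sgd      c4       25
3   sgd   cifar       50
4   sgd    wiki       93
5  adam   squad       30
6  adam   squad       12
add column lr_x1e4_plus_5 = t['lr_x1e4'] + 5:
    opt dataset  lr_x1e4  lr_x1e4_plus_5
0   sgd   cifar       91              96
1  adam    wiki       30              35
2   sgd      c4       25              30
3   sgd   cifar       50              55
4   sgd    wiki       93              98
5  adam   squad       30              35
6  adam   squad       12              17
take 5 rows with largest lr_x1e4_plus_5:
    opt dataset  lr_x1e4  lr_x1e4_plus_5
4   sgd    wiki       93              98
0   sgd   cifar       91              96
3   sgd   cifar       50              55
1  adam    wiki       30              35
5  adam   squad       30              35
Then the sum of column 'lr_x1e4_plus_5': 319

319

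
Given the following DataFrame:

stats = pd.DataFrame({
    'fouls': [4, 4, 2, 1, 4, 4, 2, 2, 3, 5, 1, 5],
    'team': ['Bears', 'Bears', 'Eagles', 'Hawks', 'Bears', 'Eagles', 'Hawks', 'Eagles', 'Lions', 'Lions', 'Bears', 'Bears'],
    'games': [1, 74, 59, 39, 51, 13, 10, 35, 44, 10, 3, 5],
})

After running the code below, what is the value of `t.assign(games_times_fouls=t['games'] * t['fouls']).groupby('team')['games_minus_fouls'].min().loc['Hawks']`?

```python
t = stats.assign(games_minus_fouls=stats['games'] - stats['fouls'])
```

8

add column games_minus_fouls = stats['games'] - stats['fouls']:
    fouls    team  games  games_minus_fouls
0       4   Bears      1                 -3
1       4   Bears     74                 70
2       2  Eagles     59                 57
3       1   Hawks     39                 38
4       4   Bears     51                 47
5       4  Eagles     13                  9
6       2   Hawks     10                  8
7       2  Eagles     35                 33
8       3   Lions     44                 41
9       5   Lions     10                  5
10      1   Bears      3                  2
11      5   Bears      5                  0
add column games_times_fouls = t['games'] * t['fouls']:
    fouls    team  games  games_minus_fouls  games_times_fouls
0       4   Bears      1                 -3                  4
1       4   Bears     74                 70                296
2       2  Eagles     59                 57                118
3       1   Hawks     39                 38                 39
4       4   Bears     51                 47                204
5       4  Eagles     13                  9                 52
6       2   Hawks     10                  8                 20
7       2  Eagles     35                 33                 70
8       3   Lions     44                 41                132
9       5   Lions     10                  5                 50
10      1   Bears      3                  2                  3
11      5   Bears      5                  0                 25
group by team, min of games_minus_fouls:
team
Bears    -3
Eagles    9
Hawks     8
Lions     5
Name: games_minus_fouls, dtype: int64
So loc['Hawks'] = 8.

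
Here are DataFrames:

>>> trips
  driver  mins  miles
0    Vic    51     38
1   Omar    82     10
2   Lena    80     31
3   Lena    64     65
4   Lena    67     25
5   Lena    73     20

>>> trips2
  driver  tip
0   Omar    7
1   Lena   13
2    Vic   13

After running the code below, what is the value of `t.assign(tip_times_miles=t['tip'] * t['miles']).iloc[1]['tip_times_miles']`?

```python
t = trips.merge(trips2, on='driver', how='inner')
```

merge on 'driver' (how='inner') → 6 rows:
  driver  mins  miles  tip
0    Vic    51     38   13
1   Omar    82     10    7
2   Lena    80     31   13
3   Lena    64     65   13
4   Lena    67     25   13
5   Lena    73     20   13
add column tip_times_miles = t['tip'] * t['miles']:
  driver  mins  miles  tip  tip_times_miles
0    Vic    51     38   13              494
1   Omar    82     10    7               70
2   Lena    80     31   13              403
3   Lena    64     65   13              845
4   Lena    67     25   13              325
5   Lena    73     20   13              260

70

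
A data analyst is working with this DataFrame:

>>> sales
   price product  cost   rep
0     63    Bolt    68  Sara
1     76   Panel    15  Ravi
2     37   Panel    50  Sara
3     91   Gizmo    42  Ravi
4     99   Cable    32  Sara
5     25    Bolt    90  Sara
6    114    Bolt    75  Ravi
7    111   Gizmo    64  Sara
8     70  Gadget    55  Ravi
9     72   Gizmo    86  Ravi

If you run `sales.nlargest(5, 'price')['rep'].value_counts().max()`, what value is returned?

take 5 rows with largest price:
   price product  cost   rep
6    114    Bolt    75  Ravi
7    111   Gizmo    64  Sara
4     99   Cable    32  Sara
3     91   Gizmo    42  Ravi
1     76   Panel    15  Ravi
value_counts of rep:
rep
Ravi    3
Sara    2
Name: count, dtype: int64

3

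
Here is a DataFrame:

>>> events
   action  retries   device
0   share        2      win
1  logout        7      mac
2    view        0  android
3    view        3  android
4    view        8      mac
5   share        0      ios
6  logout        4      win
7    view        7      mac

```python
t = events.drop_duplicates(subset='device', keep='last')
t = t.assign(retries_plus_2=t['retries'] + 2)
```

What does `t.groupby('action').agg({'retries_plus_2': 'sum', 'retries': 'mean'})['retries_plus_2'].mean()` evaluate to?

drop duplicate device (keep=last):
   action  retries   device
3    view        3  android
5   share        0      ios
6  logout        4      win
7    view        7      mac
add column retries_plus_2 = t['retries'] + 2:
   action  retries   device  retries_plus_2
3    view        3  android               5
5   share        0      ios               2
6  logout        4      win               6
7    view        7      mac               9
group by action: sum(retries_plus_2), mean(retries):
        retries_plus_2  retries
action                         
logout               6      4.0
share                2      0.0
view                14      5.0

7.33333333333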